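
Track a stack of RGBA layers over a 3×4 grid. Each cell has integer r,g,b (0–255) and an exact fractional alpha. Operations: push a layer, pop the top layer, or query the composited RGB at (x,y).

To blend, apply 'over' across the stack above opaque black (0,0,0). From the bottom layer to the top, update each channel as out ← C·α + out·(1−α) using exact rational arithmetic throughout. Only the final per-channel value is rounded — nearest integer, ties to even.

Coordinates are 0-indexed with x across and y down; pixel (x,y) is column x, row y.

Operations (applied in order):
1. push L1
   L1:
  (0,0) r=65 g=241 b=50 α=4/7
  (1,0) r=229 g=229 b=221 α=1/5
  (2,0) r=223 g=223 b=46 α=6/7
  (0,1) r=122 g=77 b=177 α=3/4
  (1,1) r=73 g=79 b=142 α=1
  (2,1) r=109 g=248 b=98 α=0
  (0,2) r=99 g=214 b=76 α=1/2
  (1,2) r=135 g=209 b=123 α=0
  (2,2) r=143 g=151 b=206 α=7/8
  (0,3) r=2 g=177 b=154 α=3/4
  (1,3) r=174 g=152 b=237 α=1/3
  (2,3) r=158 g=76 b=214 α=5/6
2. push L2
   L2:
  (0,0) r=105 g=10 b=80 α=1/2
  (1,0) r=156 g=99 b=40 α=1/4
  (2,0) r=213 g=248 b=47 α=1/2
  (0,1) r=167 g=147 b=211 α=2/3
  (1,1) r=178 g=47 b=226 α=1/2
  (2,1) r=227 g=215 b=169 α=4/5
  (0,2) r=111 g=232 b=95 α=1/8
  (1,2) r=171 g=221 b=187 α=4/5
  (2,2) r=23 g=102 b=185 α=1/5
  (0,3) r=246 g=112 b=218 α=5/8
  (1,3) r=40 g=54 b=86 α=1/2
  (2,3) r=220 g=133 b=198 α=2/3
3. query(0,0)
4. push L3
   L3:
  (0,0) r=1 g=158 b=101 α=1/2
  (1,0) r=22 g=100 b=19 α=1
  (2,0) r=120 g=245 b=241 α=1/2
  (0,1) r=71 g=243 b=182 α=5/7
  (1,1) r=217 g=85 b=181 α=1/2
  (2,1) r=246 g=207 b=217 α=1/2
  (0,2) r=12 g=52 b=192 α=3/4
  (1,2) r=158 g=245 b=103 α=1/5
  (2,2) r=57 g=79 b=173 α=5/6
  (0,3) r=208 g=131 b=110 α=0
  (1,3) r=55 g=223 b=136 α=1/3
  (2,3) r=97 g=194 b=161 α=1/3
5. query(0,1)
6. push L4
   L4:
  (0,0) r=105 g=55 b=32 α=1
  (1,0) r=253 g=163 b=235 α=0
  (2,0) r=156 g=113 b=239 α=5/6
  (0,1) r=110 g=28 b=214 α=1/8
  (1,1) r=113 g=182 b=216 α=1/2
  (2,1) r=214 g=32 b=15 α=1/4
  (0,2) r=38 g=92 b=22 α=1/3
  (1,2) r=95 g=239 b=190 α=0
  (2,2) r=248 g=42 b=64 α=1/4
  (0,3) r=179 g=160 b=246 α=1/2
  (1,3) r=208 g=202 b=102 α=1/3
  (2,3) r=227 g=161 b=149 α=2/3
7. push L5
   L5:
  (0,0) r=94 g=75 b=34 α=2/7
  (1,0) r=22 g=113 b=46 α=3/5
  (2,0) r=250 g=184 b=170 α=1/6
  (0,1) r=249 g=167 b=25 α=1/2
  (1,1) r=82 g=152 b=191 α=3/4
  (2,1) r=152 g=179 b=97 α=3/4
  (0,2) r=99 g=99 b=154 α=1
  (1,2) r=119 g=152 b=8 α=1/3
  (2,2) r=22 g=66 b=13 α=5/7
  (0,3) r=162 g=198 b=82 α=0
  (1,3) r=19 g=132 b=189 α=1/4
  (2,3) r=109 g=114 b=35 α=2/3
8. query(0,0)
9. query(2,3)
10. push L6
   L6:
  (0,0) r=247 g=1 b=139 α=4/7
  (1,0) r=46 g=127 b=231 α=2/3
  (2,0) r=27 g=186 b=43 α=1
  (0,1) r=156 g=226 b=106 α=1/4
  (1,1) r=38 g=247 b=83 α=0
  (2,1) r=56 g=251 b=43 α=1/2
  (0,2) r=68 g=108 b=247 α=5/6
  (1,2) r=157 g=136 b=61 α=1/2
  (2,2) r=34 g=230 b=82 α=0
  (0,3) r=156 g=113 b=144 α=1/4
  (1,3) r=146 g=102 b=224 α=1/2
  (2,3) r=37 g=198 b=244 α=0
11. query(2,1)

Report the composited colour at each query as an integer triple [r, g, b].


query (0,0) [L1,L2] — begin 0,0,0
L1 α=4/7: [260/7, 964/7, 200/7]
L2 α=1/2: [995/14, 517/7, 380/7]
rounded: [71, 74, 54]

(0,1) stack=L1,L2,L3; from [0,0,0]:
after L1 α=3/4: [183/2, 231/4, 531/4]
after L2 α=2/3: [851/6, 469/4, 2219/12]
after L3 α=5/7: [1916/21, 2899/14, 1097/6]
rounded: [91, 207, 183]

query (0,0) [L1,L2,L3,L4,L5] — begin 0,0,0
L1 α=4/7: [260/7, 964/7, 200/7]
L2 α=1/2: [995/14, 517/7, 380/7]
L3 α=1/2: [1009/28, 1623/14, 1087/14]
L4 α=1: [105, 55, 32]
L5 α=2/7: [713/7, 425/7, 228/7]
→ [102, 61, 33]

(2,3) stack=L1,L2,L3,L4,L5; from [0,0,0]:
+L1 (α=5/6) → [395/3, 190/3, 535/3]
+L2 (α=2/3) → [1715/9, 988/9, 1723/9]
+L3 (α=1/3) → [4303/27, 3722/27, 4895/27]
+L4 (α=2/3) → [16561/81, 12416/81, 12941/81]
+L5 (α=2/3) → [34219/243, 30884/243, 18611/243]
rounded: [141, 127, 77]

at x=2,y=1 over L1,L2,L3,L4,L5,L6:
L1 α=0: [0, 0, 0]
L2 α=4/5: [908/5, 172, 676/5]
L3 α=1/2: [1069/5, 379/2, 1761/10]
L4 α=1/4: [4277/20, 1201/8, 5433/40]
L5 α=3/4: [13397/80, 5497/32, 17073/160]
L6 α=1/2: [17877/160, 13529/64, 23953/320]
rounded: [112, 211, 75]


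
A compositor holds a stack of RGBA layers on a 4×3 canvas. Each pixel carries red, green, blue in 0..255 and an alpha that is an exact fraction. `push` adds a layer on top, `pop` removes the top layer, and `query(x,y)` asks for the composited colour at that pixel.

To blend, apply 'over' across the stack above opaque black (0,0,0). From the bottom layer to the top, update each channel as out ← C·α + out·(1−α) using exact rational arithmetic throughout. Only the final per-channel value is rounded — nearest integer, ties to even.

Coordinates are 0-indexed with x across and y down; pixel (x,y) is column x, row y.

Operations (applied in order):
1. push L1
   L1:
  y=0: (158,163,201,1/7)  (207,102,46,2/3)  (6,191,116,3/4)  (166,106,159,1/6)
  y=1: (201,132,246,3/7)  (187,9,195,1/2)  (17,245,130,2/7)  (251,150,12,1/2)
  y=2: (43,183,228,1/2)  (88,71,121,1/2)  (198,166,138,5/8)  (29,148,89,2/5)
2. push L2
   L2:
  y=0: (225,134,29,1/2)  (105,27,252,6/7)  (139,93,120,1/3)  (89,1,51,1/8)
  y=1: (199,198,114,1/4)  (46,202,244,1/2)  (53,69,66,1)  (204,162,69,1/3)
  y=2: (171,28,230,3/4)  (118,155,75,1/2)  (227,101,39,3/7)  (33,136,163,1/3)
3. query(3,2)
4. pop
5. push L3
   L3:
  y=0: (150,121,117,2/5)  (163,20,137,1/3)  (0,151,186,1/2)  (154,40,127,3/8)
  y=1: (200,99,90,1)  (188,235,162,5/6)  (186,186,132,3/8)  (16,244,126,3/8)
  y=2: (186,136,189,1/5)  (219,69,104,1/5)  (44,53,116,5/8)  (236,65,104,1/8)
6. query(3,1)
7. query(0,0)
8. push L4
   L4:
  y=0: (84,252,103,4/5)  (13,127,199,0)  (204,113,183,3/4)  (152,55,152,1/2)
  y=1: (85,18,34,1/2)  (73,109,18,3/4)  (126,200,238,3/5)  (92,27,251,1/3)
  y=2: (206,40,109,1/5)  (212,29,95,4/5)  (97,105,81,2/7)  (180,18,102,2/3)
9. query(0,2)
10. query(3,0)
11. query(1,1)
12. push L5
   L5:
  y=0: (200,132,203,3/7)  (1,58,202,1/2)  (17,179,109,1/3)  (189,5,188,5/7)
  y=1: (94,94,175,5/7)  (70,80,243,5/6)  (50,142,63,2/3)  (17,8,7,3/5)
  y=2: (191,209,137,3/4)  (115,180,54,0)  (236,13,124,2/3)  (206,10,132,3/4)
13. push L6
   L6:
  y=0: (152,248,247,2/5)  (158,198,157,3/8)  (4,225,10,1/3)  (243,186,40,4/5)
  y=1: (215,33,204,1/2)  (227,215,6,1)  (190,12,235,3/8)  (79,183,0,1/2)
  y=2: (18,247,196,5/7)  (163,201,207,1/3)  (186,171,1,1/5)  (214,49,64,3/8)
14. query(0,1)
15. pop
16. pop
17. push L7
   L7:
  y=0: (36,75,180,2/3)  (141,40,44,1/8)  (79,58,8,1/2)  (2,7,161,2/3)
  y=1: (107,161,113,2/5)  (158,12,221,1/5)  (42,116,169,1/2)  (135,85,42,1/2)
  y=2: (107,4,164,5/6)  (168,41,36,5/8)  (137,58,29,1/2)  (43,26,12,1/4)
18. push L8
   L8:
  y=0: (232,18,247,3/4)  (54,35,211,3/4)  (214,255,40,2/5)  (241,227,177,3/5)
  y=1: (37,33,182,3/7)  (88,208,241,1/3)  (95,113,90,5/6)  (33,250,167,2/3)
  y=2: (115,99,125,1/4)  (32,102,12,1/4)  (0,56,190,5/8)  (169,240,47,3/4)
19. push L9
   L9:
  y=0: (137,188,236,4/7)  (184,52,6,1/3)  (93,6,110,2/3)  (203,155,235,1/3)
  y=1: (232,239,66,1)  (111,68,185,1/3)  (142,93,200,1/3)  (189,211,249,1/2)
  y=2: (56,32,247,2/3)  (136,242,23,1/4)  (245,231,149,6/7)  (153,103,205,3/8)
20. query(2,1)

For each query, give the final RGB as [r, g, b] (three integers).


(3,2) stack=L1,L2; from [0,0,0]:
+L1 (α=2/5) → [58/5, 296/5, 178/5]
+L2 (α=1/3) → [281/15, 424/5, 1171/15]
→ [19, 85, 78]

at x=3,y=1 over L1,L3:
L1 α=1/2: [251/2, 75, 6]
L3 α=3/8: [1351/16, 1107/8, 51]
= [84, 138, 51]

(0,0) stack=L1,L3; from [0,0,0]:
L1 α=1/7: [158/7, 163/7, 201/7]
L3 α=2/5: [2574/35, 2183/35, 2241/35]
rounded: [74, 62, 64]

at x=0,y=2 over L1,L3,L4:
+L1 (α=1/2) → [43/2, 183/2, 114]
+L3 (α=1/5) → [272/5, 502/5, 129]
+L4 (α=1/5) → [2118/25, 2208/25, 125]
rounded: [85, 88, 125]

(3,0) stack=L1,L3,L4; from [0,0,0]:
L1 α=1/6: [83/3, 53/3, 53/2]
L3 α=3/8: [1801/24, 625/24, 1027/16]
L4 α=1/2: [5449/48, 1945/48, 3459/32]
rounded: [114, 41, 108]

(1,1) stack=L1,L3,L4; from [0,0,0]:
L1 α=1/2: [187/2, 9/2, 195/2]
L3 α=5/6: [689/4, 2359/12, 605/4]
L4 α=3/4: [1565/16, 6283/48, 821/16]
→ [98, 131, 51]

at x=0,y=1 over L1,L3,L4,L5,L6:
L1 α=3/7: [603/7, 396/7, 738/7]
L3 α=1: [200, 99, 90]
L4 α=1/2: [285/2, 117/2, 62]
L5 α=5/7: [755/7, 587/7, 999/7]
L6 α=1/2: [1130/7, 409/7, 2427/14]
→ [161, 58, 173]

query (2,1) [L1,L3,L4,L7,L8,L9] — begin 0,0,0
after L1 α=2/7: [34/7, 70, 260/7]
after L3 α=3/8: [1019/14, 227/2, 509/7]
after L4 α=3/5: [733/7, 827/5, 6016/35]
after L7 α=1/2: [1027/14, 1407/10, 11931/70]
after L8 α=5/6: [2559/28, 7057/60, 14477/140]
after L9 α=1/3: [4547/42, 9847/90, 28477/210]
= [108, 109, 136]


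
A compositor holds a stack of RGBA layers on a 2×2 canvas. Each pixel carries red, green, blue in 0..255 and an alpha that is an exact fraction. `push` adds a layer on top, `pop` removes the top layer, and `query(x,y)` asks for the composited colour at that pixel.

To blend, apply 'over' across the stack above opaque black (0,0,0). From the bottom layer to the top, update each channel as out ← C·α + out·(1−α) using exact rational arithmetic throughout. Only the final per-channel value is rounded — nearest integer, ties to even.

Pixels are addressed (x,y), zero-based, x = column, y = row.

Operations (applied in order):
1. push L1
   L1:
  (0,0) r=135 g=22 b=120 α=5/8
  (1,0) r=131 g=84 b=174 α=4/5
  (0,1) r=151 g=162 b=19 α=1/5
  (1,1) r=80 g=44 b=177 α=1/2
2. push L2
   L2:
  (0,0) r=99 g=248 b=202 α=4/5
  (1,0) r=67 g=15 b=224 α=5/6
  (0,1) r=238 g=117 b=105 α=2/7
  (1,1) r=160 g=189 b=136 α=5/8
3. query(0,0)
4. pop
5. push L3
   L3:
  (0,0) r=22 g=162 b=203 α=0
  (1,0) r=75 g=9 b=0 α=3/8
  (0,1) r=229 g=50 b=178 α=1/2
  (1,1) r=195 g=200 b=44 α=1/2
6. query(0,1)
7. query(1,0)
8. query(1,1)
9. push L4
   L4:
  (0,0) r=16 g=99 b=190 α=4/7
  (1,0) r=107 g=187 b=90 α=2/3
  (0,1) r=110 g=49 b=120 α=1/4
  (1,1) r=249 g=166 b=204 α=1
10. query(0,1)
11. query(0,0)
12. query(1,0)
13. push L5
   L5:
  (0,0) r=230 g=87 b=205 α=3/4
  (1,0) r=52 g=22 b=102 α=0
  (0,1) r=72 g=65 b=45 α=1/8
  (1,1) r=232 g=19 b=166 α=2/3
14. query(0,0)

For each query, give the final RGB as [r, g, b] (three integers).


(0,0) stack=L1,L2; from [0,0,0]:
after L1 α=5/8: [675/8, 55/4, 75]
after L2 α=4/5: [3843/40, 4023/20, 883/5]
= [96, 201, 177]

(0,1) stack=L1,L3; from [0,0,0]:
L1 α=1/5: [151/5, 162/5, 19/5]
L3 α=1/2: [648/5, 206/5, 909/10]
= [130, 41, 91]

(1,0) stack=L1,L3; from [0,0,0]:
after L1 α=4/5: [524/5, 336/5, 696/5]
after L3 α=3/8: [749/8, 363/8, 87]
→ [94, 45, 87]

query (1,1) [L1,L3] — begin 0,0,0
L1 α=1/2: [40, 22, 177/2]
L3 α=1/2: [235/2, 111, 265/4]
→ [118, 111, 66]

query (0,1) [L1,L3,L4] — begin 0,0,0
after L1 α=1/5: [151/5, 162/5, 19/5]
after L3 α=1/2: [648/5, 206/5, 909/10]
after L4 α=1/4: [1247/10, 863/20, 3927/40]
rounded: [125, 43, 98]

(0,0) stack=L1,L3,L4; from [0,0,0]:
after L1 α=5/8: [675/8, 55/4, 75]
after L3 α=0: [675/8, 55/4, 75]
after L4 α=4/7: [2537/56, 1749/28, 985/7]
rounded: [45, 62, 141]

(1,0) stack=L1,L3,L4; from [0,0,0]:
+L1 (α=4/5) → [524/5, 336/5, 696/5]
+L3 (α=3/8) → [749/8, 363/8, 87]
+L4 (α=2/3) → [2461/24, 3355/24, 89]
rounded: [103, 140, 89]

(0,0) stack=L1,L3,L4,L5; from [0,0,0]:
+L1 (α=5/8) → [675/8, 55/4, 75]
+L3 (α=0) → [675/8, 55/4, 75]
+L4 (α=4/7) → [2537/56, 1749/28, 985/7]
+L5 (α=3/4) → [41177/224, 9057/112, 2645/14]
= [184, 81, 189]


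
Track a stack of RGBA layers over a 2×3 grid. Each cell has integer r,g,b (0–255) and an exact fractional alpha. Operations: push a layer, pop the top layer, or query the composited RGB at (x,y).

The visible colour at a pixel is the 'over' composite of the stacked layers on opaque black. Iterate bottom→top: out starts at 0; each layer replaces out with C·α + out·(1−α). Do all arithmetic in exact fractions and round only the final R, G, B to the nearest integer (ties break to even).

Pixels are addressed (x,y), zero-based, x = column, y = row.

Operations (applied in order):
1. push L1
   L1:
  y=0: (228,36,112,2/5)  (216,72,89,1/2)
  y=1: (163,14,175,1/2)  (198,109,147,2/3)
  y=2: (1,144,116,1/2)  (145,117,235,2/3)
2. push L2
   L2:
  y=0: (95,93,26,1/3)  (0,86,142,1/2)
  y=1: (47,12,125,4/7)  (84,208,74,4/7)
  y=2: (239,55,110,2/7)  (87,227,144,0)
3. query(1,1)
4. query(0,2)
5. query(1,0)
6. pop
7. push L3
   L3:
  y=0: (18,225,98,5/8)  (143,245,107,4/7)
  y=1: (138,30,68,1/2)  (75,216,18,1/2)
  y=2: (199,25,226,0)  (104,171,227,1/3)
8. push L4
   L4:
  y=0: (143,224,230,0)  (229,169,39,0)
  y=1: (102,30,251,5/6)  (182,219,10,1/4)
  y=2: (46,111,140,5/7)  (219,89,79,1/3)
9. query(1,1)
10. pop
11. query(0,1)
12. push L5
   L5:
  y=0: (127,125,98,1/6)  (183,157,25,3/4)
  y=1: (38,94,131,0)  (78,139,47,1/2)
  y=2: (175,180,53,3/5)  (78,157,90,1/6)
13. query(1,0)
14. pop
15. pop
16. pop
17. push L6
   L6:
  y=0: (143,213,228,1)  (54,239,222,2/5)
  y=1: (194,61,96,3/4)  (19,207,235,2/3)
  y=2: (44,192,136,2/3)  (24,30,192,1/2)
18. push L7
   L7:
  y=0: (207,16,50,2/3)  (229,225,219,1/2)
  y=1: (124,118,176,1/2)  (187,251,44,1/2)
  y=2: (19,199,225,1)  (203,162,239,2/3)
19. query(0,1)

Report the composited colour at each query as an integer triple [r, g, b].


(1,1) stack=L1,L2; from [0,0,0]:
+L1 (α=2/3) → [132, 218/3, 98]
+L2 (α=4/7) → [732/7, 150, 590/7]
= [105, 150, 84]

query (0,2) [L1,L2] — begin 0,0,0
L1 α=1/2: [1/2, 72, 58]
L2 α=2/7: [961/14, 470/7, 510/7]
→ [69, 67, 73]

at x=1,y=0 over L1,L2:
+L1 (α=1/2) → [108, 36, 89/2]
+L2 (α=1/2) → [54, 61, 373/4]
rounded: [54, 61, 93]

(1,1) stack=L1,L3,L4; from [0,0,0]:
L1 α=2/3: [132, 218/3, 98]
L3 α=1/2: [207/2, 433/3, 58]
L4 α=1/4: [985/8, 163, 46]
= [123, 163, 46]

query (0,1) [L1,L3] — begin 0,0,0
+L1 (α=1/2) → [163/2, 7, 175/2]
+L3 (α=1/2) → [439/4, 37/2, 311/4]
= [110, 18, 78]

query (1,0) [L1,L3,L5] — begin 0,0,0
after L1 α=1/2: [108, 36, 89/2]
after L3 α=4/7: [128, 1088/7, 1123/14]
after L5 α=3/4: [677/4, 4385/28, 2173/56]
→ [169, 157, 39]

(0,1) stack=L6,L7; from [0,0,0]:
+L6 (α=3/4) → [291/2, 183/4, 72]
+L7 (α=1/2) → [539/4, 655/8, 124]
= [135, 82, 124]


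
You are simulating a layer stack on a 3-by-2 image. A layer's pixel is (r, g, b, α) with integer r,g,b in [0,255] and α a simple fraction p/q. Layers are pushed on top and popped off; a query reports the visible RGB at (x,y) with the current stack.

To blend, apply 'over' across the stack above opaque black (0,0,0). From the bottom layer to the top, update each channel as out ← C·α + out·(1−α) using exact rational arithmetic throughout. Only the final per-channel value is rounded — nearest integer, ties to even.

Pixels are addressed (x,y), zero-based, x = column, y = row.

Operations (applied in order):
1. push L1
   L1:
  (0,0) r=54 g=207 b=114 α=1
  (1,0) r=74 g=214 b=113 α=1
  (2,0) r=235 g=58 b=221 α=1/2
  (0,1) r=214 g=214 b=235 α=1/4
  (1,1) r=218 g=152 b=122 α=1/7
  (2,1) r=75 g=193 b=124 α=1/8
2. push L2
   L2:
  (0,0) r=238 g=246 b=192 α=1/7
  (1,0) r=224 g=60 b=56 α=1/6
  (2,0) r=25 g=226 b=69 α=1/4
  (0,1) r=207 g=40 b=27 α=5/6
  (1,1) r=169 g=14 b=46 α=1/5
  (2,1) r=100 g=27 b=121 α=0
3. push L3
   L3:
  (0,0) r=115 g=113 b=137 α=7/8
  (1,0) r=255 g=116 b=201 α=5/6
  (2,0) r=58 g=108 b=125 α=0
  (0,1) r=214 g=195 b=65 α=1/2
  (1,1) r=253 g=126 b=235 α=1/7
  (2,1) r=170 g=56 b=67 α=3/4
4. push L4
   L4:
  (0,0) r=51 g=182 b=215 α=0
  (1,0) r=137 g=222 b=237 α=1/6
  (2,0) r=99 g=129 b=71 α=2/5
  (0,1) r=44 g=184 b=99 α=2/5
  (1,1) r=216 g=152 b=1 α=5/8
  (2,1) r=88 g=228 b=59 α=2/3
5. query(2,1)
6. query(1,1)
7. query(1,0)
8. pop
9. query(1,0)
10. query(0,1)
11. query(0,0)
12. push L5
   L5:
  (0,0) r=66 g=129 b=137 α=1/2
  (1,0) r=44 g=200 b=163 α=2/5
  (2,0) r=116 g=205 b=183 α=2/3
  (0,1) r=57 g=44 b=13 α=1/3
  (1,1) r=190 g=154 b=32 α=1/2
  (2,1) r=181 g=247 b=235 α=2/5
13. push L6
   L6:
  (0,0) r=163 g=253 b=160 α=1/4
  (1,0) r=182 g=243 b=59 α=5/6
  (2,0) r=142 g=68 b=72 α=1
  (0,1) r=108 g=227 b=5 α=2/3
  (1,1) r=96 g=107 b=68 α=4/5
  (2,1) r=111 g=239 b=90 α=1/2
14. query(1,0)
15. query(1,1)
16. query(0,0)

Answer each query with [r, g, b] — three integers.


query (2,1) [L1,L2,L3,L4] — begin 0,0,0
L1 α=1/8: [75/8, 193/8, 31/2]
L2 α=0: [75/8, 193/8, 31/2]
L3 α=3/4: [4155/32, 1537/32, 433/8]
L4 α=2/3: [9787/96, 16129/96, 459/8]
rounded: [102, 168, 57]

at x=1,y=1 over L1,L2,L3,L4:
after L1 α=1/7: [218/7, 152/7, 122/7]
after L2 α=1/5: [411/7, 706/35, 162/7]
after L3 α=1/7: [4237/49, 8646/245, 2617/49]
after L4 α=5/8: [65631/392, 106069/980, 1012/49]
= [167, 108, 21]

(1,0) stack=L1,L2,L3,L4; from [0,0,0]:
+L1 (α=1) → [74, 214, 113]
+L2 (α=1/6) → [99, 565/3, 207/2]
+L3 (α=5/6) → [229, 2305/18, 739/4]
+L4 (α=1/6) → [641/3, 15521/108, 4643/24]
→ [214, 144, 193]

query (1,0) [L1,L2,L3] — begin 0,0,0
+L1 (α=1) → [74, 214, 113]
+L2 (α=1/6) → [99, 565/3, 207/2]
+L3 (α=5/6) → [229, 2305/18, 739/4]
rounded: [229, 128, 185]

(0,1) stack=L1,L2,L3; from [0,0,0]:
L1 α=1/4: [107/2, 107/2, 235/4]
L2 α=5/6: [2177/12, 169/4, 775/24]
L3 α=1/2: [4745/24, 949/8, 2335/48]
→ [198, 119, 49]

query (0,0) [L1,L2,L3] — begin 0,0,0
+L1 (α=1) → [54, 207, 114]
+L2 (α=1/7) → [562/7, 1488/7, 876/7]
+L3 (α=7/8) → [6197/56, 7025/56, 7589/56]
→ [111, 125, 136]

at x=1,y=0 over L1,L2,L3,L5,L6:
after L1 α=1: [74, 214, 113]
after L2 α=1/6: [99, 565/3, 207/2]
after L3 α=5/6: [229, 2305/18, 739/4]
after L5 α=2/5: [155, 941/6, 3521/20]
after L6 α=5/6: [355/2, 8231/36, 9421/120]
rounded: [178, 229, 79]

(1,1) stack=L1,L2,L3,L5,L6; from [0,0,0]:
+L1 (α=1/7) → [218/7, 152/7, 122/7]
+L2 (α=1/5) → [411/7, 706/35, 162/7]
+L3 (α=1/7) → [4237/49, 8646/245, 2617/49]
+L5 (α=1/2) → [13547/98, 23188/245, 4185/98]
+L6 (α=4/5) → [51179/490, 128048/1225, 30841/490]
= [104, 105, 63]

at x=0,y=0 over L1,L2,L3,L5,L6:
after L1 α=1: [54, 207, 114]
after L2 α=1/7: [562/7, 1488/7, 876/7]
after L3 α=7/8: [6197/56, 7025/56, 7589/56]
after L5 α=1/2: [9893/112, 14249/112, 15261/112]
after L6 α=1/4: [47935/448, 71083/448, 63703/448]
= [107, 159, 142]


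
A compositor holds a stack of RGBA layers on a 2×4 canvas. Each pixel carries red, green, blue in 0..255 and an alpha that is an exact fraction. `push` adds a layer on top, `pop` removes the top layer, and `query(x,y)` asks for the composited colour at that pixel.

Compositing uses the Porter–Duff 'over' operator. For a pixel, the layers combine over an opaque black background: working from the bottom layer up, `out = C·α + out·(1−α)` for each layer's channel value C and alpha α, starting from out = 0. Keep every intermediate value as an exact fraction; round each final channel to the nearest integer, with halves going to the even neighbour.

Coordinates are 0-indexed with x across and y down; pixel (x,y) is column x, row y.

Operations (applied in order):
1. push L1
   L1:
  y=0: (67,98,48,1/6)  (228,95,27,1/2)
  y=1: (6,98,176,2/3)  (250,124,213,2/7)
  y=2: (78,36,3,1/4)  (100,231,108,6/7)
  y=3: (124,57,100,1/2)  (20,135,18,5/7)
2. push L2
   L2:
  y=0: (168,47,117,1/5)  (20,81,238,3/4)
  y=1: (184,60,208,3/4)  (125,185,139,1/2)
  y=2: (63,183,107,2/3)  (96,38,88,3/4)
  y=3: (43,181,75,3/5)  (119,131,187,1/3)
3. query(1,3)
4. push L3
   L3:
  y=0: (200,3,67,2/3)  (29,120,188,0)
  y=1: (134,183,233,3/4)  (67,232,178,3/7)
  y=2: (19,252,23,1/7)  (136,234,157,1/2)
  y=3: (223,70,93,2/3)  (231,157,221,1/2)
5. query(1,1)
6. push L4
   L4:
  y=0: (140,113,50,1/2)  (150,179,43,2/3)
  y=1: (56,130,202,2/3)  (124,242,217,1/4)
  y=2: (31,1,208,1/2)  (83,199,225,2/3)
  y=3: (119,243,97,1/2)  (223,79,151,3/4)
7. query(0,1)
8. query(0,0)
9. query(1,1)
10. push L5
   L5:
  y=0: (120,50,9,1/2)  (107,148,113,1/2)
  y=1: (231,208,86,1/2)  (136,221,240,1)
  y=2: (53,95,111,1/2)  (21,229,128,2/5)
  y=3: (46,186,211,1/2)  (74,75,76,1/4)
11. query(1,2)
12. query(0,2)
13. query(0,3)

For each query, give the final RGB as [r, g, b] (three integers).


query (1,3) [L1,L2] — begin 0,0,0
after L1 α=5/7: [100/7, 675/7, 90/7]
after L2 α=1/3: [1033/21, 2267/21, 1489/21]
rounded: [49, 108, 71]

at x=1,y=1 over L1,L2,L3:
after L1 α=2/7: [500/7, 248/7, 426/7]
after L2 α=1/2: [1375/14, 1543/14, 1399/14]
after L3 α=3/7: [4157/49, 7958/49, 6536/49]
rounded: [85, 162, 133]

(0,1) stack=L1,L2,L3,L4; from [0,0,0]:
L1 α=2/3: [4, 196/3, 352/3]
L2 α=3/4: [139, 184/3, 556/3]
L3 α=3/4: [541/4, 1831/12, 2653/12]
L4 α=2/3: [989/12, 4951/36, 7501/36]
= [82, 138, 208]

at x=0,y=0 over L1,L2,L3,L4:
L1 α=1/6: [67/6, 49/3, 8]
L2 α=1/5: [638/15, 337/15, 149/5]
L3 α=2/3: [6638/45, 427/45, 273/5]
L4 α=1/2: [6469/45, 2756/45, 523/10]
= [144, 61, 52]

(1,1) stack=L1,L2,L3,L4; from [0,0,0]:
L1 α=2/7: [500/7, 248/7, 426/7]
L2 α=1/2: [1375/14, 1543/14, 1399/14]
L3 α=3/7: [4157/49, 7958/49, 6536/49]
L4 α=1/4: [18547/196, 8933/49, 30241/196]
rounded: [95, 182, 154]

at x=1,y=2 over L1,L2,L3,L4,L5:
after L1 α=6/7: [600/7, 198, 648/7]
after L2 α=3/4: [654/7, 78, 624/7]
after L3 α=1/2: [803/7, 156, 1723/14]
after L4 α=2/3: [655/7, 554/3, 8023/42]
after L5 α=2/5: [2259/35, 1012/5, 11607/70]
rounded: [65, 202, 166]

at x=0,y=2 over L1,L2,L3,L4,L5:
L1 α=1/4: [39/2, 9, 3/4]
L2 α=2/3: [97/2, 125, 859/12]
L3 α=1/7: [310/7, 1002/7, 905/14]
L4 α=1/2: [527/14, 1009/14, 3817/28]
L5 α=1/2: [1269/28, 2339/28, 6925/56]
= [45, 84, 124]

query (0,3) [L1,L2,L3,L4,L5] — begin 0,0,0
+L1 (α=1/2) → [62, 57/2, 50]
+L2 (α=3/5) → [253/5, 120, 65]
+L3 (α=2/3) → [2483/15, 260/3, 251/3]
+L4 (α=1/2) → [2134/15, 989/6, 271/3]
+L5 (α=1/2) → [1412/15, 2105/12, 452/3]
= [94, 175, 151]


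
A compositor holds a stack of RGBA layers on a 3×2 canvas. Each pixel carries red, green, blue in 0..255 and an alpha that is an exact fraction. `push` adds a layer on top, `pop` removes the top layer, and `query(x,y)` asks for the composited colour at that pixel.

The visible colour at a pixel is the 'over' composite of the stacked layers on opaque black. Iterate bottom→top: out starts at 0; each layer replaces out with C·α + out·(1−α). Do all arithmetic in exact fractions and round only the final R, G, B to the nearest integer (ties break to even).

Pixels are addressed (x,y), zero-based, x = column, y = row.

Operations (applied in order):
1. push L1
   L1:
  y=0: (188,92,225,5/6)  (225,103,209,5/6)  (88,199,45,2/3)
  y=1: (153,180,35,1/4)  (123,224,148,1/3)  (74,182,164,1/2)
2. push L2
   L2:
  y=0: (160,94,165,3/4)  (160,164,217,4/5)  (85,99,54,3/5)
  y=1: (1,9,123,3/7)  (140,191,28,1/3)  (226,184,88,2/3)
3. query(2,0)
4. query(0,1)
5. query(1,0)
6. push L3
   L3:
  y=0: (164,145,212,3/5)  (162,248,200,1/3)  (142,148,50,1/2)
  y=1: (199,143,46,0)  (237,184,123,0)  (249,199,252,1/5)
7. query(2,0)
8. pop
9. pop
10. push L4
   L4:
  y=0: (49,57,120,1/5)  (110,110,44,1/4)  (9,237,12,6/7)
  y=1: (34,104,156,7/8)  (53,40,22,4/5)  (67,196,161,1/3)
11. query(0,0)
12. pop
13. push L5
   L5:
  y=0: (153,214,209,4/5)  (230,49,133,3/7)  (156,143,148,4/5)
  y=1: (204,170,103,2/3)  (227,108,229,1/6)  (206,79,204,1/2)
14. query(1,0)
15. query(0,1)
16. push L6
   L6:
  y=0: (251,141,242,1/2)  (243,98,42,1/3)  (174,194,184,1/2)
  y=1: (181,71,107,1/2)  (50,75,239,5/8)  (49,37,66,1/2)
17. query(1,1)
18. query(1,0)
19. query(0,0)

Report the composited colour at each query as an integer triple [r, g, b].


(2,0) stack=L1,L2; from [0,0,0]:
L1 α=2/3: [176/3, 398/3, 30]
L2 α=3/5: [1117/15, 1687/15, 222/5]
→ [74, 112, 44]

at x=0,y=1 over L1,L2:
after L1 α=1/4: [153/4, 45, 35/4]
after L2 α=3/7: [156/7, 207/7, 404/7]
= [22, 30, 58]

query (1,0) [L1,L2] — begin 0,0,0
+L1 (α=5/6) → [375/2, 515/6, 1045/6]
+L2 (α=4/5) → [331/2, 4451/30, 6253/30]
rounded: [166, 148, 208]

(2,0) stack=L1,L2,L3; from [0,0,0]:
after L1 α=2/3: [176/3, 398/3, 30]
after L2 α=3/5: [1117/15, 1687/15, 222/5]
after L3 α=1/2: [3247/30, 3907/30, 236/5]
→ [108, 130, 47]

(0,0) stack=L1,L4; from [0,0,0]:
+L1 (α=5/6) → [470/3, 230/3, 375/2]
+L4 (α=1/5) → [2027/15, 1091/15, 174]
= [135, 73, 174]

query (1,0) [L1,L5] — begin 0,0,0
L1 α=5/6: [375/2, 515/6, 1045/6]
L5 α=3/7: [1440/7, 1471/21, 3287/21]
→ [206, 70, 157]

at x=0,y=1 over L1,L5:
+L1 (α=1/4) → [153/4, 45, 35/4]
+L5 (α=2/3) → [595/4, 385/3, 859/12]
= [149, 128, 72]

query (1,1) [L1,L5,L6] — begin 0,0,0
+L1 (α=1/3) → [41, 224/3, 148/3]
+L5 (α=1/6) → [72, 722/9, 1427/18]
+L6 (α=5/8) → [233/4, 1847/24, 8597/48]
→ [58, 77, 179]

at x=1,y=0 over L1,L5,L6:
L1 α=5/6: [375/2, 515/6, 1045/6]
L5 α=3/7: [1440/7, 1471/21, 3287/21]
L6 α=1/3: [1527/7, 5000/63, 7456/63]
→ [218, 79, 118]

(0,0) stack=L1,L5,L6; from [0,0,0]:
+L1 (α=5/6) → [470/3, 230/3, 375/2]
+L5 (α=4/5) → [2306/15, 2798/15, 2047/10]
+L6 (α=1/2) → [6071/30, 4913/30, 4467/20]
→ [202, 164, 223]


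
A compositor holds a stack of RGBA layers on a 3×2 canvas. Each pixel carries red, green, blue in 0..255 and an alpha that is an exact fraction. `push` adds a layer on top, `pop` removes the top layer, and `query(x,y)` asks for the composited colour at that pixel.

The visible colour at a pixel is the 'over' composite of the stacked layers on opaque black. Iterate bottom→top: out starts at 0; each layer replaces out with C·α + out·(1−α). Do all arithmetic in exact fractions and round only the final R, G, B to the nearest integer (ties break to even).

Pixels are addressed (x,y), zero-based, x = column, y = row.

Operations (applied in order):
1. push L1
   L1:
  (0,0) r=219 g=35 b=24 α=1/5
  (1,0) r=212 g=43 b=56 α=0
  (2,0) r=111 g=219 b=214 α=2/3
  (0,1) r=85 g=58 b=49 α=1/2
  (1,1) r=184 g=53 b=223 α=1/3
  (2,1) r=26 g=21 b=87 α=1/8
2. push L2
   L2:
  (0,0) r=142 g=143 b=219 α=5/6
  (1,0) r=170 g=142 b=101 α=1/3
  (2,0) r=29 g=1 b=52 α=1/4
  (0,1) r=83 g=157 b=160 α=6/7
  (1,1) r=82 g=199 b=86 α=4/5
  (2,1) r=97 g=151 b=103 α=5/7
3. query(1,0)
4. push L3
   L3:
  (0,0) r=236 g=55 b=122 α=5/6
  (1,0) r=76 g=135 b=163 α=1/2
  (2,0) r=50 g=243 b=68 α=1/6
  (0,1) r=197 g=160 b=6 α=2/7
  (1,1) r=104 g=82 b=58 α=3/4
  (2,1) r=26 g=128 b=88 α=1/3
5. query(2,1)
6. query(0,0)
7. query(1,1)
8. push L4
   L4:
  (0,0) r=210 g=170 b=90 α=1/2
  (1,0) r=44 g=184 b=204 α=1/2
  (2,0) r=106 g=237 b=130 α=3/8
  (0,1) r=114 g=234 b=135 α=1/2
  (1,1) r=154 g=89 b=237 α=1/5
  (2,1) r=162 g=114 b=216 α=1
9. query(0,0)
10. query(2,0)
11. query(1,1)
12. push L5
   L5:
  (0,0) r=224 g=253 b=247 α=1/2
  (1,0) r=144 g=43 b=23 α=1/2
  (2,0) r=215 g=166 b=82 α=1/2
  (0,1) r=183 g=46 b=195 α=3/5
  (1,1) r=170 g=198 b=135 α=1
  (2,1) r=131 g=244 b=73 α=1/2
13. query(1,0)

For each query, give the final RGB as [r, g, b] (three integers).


at x=1,y=0 over L1,L2:
after L1 α=0: [0, 0, 0]
after L2 α=1/3: [170/3, 142/3, 101/3]
rounded: [57, 47, 34]

at x=2,y=1 over L1,L2,L3:
L1 α=1/8: [13/4, 21/8, 87/8]
L2 α=5/7: [983/14, 3041/28, 2147/28]
L3 α=1/3: [1165/21, 1611/14, 3379/42]
→ [55, 115, 80]

at x=0,y=0 over L1,L2,L3:
L1 α=1/5: [219/5, 7, 24/5]
L2 α=5/6: [3769/30, 361/3, 1833/10]
L3 α=5/6: [39169/180, 593/9, 7933/60]
rounded: [218, 66, 132]

(1,1) stack=L1,L2,L3; from [0,0,0]:
+L1 (α=1/3) → [184/3, 53/3, 223/3]
+L2 (α=4/5) → [1168/15, 2441/15, 251/3]
+L3 (α=3/4) → [1462/15, 6131/60, 773/12]
→ [97, 102, 64]

(0,0) stack=L1,L2,L3,L4; from [0,0,0]:
L1 α=1/5: [219/5, 7, 24/5]
L2 α=5/6: [3769/30, 361/3, 1833/10]
L3 α=5/6: [39169/180, 593/9, 7933/60]
L4 α=1/2: [76969/360, 2123/18, 13333/120]
rounded: [214, 118, 111]

query (2,0) [L1,L2,L3,L4] — begin 0,0,0
after L1 α=2/3: [74, 146, 428/3]
after L2 α=1/4: [251/4, 439/4, 120]
after L3 α=1/6: [485/8, 3167/24, 334/3]
after L4 α=3/8: [4969/64, 32899/192, 355/3]
→ [78, 171, 118]

(1,1) stack=L1,L2,L3,L4; from [0,0,0]:
after L1 α=1/3: [184/3, 53/3, 223/3]
after L2 α=4/5: [1168/15, 2441/15, 251/3]
after L3 α=3/4: [1462/15, 6131/60, 773/12]
after L4 α=1/5: [8158/75, 7466/75, 1484/15]
→ [109, 100, 99]

(1,0) stack=L1,L2,L3,L4,L5; from [0,0,0]:
+L1 (α=0) → [0, 0, 0]
+L2 (α=1/3) → [170/3, 142/3, 101/3]
+L3 (α=1/2) → [199/3, 547/6, 295/3]
+L4 (α=1/2) → [331/6, 1651/12, 907/6]
+L5 (α=1/2) → [1195/12, 2167/24, 1045/12]
→ [100, 90, 87]


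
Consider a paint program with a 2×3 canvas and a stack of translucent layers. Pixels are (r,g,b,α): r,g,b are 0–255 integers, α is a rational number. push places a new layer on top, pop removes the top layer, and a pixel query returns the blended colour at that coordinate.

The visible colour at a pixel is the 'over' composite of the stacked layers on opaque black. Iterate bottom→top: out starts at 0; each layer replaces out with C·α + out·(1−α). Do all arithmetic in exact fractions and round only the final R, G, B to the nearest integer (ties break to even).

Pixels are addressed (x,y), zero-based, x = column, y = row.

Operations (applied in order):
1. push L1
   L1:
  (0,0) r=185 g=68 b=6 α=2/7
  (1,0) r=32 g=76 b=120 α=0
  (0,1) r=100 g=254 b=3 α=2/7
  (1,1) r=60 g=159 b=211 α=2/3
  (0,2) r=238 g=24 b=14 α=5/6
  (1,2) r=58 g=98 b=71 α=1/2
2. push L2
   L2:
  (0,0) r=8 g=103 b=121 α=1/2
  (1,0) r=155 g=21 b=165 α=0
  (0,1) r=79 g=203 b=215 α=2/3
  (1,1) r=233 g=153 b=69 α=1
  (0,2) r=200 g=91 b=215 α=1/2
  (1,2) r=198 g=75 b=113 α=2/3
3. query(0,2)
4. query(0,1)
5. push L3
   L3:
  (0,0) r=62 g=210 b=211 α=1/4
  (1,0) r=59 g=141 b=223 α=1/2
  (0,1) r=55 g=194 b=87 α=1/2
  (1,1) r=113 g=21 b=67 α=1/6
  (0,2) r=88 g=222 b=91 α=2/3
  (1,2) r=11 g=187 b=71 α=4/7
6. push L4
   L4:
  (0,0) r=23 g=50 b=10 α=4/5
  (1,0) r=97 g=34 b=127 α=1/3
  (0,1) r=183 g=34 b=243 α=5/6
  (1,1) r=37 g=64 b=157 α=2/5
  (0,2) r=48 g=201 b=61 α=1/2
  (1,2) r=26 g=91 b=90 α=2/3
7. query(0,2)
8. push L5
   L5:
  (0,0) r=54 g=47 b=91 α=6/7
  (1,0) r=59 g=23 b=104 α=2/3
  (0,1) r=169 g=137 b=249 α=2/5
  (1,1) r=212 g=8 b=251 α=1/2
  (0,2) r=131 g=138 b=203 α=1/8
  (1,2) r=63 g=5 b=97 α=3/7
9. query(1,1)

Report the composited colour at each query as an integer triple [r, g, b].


query (0,2) [L1,L2] — begin 0,0,0
L1 α=5/6: [595/3, 20, 35/3]
L2 α=1/2: [1195/6, 111/2, 340/3]
= [199, 56, 113]

(0,1) stack=L1,L2; from [0,0,0]:
+L1 (α=2/7) → [200/7, 508/7, 6/7]
+L2 (α=2/3) → [1306/21, 3350/21, 3016/21]
→ [62, 160, 144]

at x=0,y=2 over L1,L2,L3,L4:
+L1 (α=5/6) → [595/3, 20, 35/3]
+L2 (α=1/2) → [1195/6, 111/2, 340/3]
+L3 (α=2/3) → [2251/18, 333/2, 886/9]
+L4 (α=1/2) → [3115/36, 735/4, 1435/18]
→ [87, 184, 80]

(1,1) stack=L1,L2,L3,L4,L5; from [0,0,0]:
+L1 (α=2/3) → [40, 106, 422/3]
+L2 (α=1) → [233, 153, 69]
+L3 (α=1/6) → [213, 131, 206/3]
+L4 (α=2/5) → [713/5, 521/5, 104]
+L5 (α=1/2) → [1773/10, 561/10, 355/2]
→ [177, 56, 178]


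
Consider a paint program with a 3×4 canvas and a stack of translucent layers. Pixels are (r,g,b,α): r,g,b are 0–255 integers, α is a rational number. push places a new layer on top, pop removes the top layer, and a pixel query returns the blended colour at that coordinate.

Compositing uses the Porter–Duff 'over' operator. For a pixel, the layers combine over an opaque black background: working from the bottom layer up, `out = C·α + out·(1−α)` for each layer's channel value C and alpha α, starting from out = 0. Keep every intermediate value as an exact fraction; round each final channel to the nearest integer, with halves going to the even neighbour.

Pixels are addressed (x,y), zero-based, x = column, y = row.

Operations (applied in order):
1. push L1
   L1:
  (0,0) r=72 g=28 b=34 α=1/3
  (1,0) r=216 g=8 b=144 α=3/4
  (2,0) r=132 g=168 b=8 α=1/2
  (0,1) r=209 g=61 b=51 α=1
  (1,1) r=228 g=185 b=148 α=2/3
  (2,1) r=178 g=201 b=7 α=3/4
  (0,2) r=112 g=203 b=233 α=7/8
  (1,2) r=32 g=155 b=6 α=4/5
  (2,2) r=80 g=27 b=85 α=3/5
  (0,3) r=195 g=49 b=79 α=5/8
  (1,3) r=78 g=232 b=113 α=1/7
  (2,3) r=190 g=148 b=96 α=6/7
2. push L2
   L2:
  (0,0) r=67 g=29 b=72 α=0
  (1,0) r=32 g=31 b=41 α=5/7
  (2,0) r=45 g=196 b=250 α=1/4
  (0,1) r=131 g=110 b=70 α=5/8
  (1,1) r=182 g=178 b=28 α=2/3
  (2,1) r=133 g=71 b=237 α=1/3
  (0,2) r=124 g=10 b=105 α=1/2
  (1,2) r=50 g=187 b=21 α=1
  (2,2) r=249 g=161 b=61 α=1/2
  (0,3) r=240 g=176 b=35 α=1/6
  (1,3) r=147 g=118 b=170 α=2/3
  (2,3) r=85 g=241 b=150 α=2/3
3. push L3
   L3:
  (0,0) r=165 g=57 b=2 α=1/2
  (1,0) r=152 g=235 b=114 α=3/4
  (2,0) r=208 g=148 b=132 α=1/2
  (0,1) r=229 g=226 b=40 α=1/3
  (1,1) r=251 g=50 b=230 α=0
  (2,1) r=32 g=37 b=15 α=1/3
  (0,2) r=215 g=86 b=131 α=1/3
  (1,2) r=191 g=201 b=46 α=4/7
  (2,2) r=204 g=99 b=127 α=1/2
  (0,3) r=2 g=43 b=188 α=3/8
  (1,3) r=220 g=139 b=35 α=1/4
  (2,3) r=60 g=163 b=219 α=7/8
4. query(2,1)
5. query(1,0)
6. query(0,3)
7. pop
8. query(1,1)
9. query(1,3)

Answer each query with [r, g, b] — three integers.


at x=2,y=1 over L1,L2,L3:
after L1 α=3/4: [267/2, 603/4, 21/4]
after L2 α=1/3: [400/3, 745/6, 165/2]
after L3 α=1/3: [896/9, 856/9, 60]
→ [100, 95, 60]

at x=1,y=0 over L1,L2,L3:
after L1 α=3/4: [162, 6, 108]
after L2 α=5/7: [484/7, 167/7, 421/7]
after L3 α=3/4: [919/7, 2551/14, 2815/28]
= [131, 182, 101]

(0,3) stack=L1,L2,L3; from [0,0,0]:
after L1 α=5/8: [975/8, 245/8, 395/8]
after L2 α=1/6: [2265/16, 2633/48, 2255/48]
after L3 α=3/8: [11421/128, 19357/384, 38347/384]
→ [89, 50, 100]

at x=1,y=1 over L1,L2:
after L1 α=2/3: [152, 370/3, 296/3]
after L2 α=2/3: [172, 1438/9, 464/9]
= [172, 160, 52]

query (1,3) [L1,L2] — begin 0,0,0
+L1 (α=1/7) → [78/7, 232/7, 113/7]
+L2 (α=2/3) → [712/7, 628/7, 831/7]
= [102, 90, 119]


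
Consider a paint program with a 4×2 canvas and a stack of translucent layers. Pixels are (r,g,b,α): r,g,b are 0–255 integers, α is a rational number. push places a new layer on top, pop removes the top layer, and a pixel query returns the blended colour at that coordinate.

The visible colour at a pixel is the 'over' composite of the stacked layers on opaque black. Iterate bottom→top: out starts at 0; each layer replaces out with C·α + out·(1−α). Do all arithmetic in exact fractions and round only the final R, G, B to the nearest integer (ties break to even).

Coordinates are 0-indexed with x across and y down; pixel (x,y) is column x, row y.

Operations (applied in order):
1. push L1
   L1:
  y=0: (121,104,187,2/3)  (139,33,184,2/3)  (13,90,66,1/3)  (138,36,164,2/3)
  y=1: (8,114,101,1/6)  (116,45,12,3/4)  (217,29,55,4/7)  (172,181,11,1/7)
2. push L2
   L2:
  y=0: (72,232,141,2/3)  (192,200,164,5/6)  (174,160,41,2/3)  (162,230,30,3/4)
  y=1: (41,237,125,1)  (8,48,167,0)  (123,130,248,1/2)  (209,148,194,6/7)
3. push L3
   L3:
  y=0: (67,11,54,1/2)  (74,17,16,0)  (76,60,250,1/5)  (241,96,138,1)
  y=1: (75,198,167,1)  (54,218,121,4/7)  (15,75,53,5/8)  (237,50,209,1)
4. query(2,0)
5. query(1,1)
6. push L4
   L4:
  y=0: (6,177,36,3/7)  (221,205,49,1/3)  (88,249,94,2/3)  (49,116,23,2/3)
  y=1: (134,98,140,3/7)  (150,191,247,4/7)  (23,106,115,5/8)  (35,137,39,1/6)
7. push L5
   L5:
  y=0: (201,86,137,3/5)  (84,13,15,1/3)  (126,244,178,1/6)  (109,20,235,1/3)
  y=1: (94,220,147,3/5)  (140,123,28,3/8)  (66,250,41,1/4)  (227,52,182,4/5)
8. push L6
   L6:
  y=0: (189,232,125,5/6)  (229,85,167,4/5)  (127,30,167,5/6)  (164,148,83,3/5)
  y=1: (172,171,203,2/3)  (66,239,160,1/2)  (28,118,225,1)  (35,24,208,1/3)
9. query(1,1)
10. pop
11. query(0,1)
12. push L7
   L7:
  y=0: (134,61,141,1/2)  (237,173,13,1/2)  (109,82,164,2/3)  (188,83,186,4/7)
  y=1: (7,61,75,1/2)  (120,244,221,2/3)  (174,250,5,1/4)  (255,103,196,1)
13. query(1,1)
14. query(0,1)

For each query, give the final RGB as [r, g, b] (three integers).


query (2,0) [L1,L2,L3] — begin 0,0,0
after L1 α=1/3: [13/3, 30, 22]
after L2 α=2/3: [1057/9, 350/3, 104/3]
after L3 α=1/5: [4912/45, 316/3, 1166/15]
→ [109, 105, 78]

query (1,1) [L1,L2,L3] — begin 0,0,0
after L1 α=3/4: [87, 135/4, 9]
after L2 α=0: [87, 135/4, 9]
after L3 α=4/7: [477/7, 3893/28, 73]
= [68, 139, 73]

query (1,1) [L1,L2,L3,L4,L5,L6] — begin 0,0,0
+L1 (α=3/4) → [87, 135/4, 9]
+L2 (α=0) → [87, 135/4, 9]
+L3 (α=4/7) → [477/7, 3893/28, 73]
+L4 (α=4/7) → [5631/49, 33071/196, 1207/7]
+L5 (α=3/8) → [48735/392, 237679/1568, 6623/56]
+L6 (α=1/2) → [74607/784, 612431/3136, 15583/112]
→ [95, 195, 139]

(0,1) stack=L1,L2,L3,L4,L5; from [0,0,0]:
after L1 α=1/6: [4/3, 19, 101/6]
after L2 α=1: [41, 237, 125]
after L3 α=1: [75, 198, 167]
after L4 α=3/7: [702/7, 1086/7, 1088/7]
after L5 α=3/5: [3378/35, 6792/35, 5263/35]
= [97, 194, 150]

query (1,1) [L1,L2,L3,L4,L5,L7] — begin 0,0,0
L1 α=3/4: [87, 135/4, 9]
L2 α=0: [87, 135/4, 9]
L3 α=4/7: [477/7, 3893/28, 73]
L4 α=4/7: [5631/49, 33071/196, 1207/7]
L5 α=3/8: [48735/392, 237679/1568, 6623/56]
L7 α=2/3: [47605/392, 1002863/4704, 31375/168]
rounded: [121, 213, 187]

(0,1) stack=L1,L2,L3,L4,L5,L7; from [0,0,0]:
+L1 (α=1/6) → [4/3, 19, 101/6]
+L2 (α=1) → [41, 237, 125]
+L3 (α=1) → [75, 198, 167]
+L4 (α=3/7) → [702/7, 1086/7, 1088/7]
+L5 (α=3/5) → [3378/35, 6792/35, 5263/35]
+L7 (α=1/2) → [3623/70, 8927/70, 3944/35]
= [52, 128, 113]


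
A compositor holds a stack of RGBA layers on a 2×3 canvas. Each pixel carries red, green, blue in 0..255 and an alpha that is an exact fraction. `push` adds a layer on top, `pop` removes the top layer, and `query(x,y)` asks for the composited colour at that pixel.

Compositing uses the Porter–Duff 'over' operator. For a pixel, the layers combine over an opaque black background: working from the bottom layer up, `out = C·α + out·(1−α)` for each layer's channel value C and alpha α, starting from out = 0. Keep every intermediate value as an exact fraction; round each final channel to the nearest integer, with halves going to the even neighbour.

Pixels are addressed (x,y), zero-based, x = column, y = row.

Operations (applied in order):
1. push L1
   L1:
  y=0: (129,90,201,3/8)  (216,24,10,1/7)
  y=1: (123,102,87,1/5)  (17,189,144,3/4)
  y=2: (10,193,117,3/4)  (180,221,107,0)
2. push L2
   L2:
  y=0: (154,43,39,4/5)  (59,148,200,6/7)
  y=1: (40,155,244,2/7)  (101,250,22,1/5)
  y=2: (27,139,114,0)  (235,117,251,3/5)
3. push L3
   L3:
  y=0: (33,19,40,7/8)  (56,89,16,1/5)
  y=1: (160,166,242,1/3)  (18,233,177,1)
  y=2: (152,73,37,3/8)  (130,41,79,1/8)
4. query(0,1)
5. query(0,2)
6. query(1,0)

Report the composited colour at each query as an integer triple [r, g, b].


(0,1) stack=L1,L2,L3; from [0,0,0]:
after L1 α=1/5: [123/5, 102/5, 87/5]
after L2 α=2/7: [29, 412/7, 575/7]
after L3 α=1/3: [218/3, 662/7, 948/7]
rounded: [73, 95, 135]

at x=0,y=2 over L1,L2,L3:
L1 α=3/4: [15/2, 579/4, 351/4]
L2 α=0: [15/2, 579/4, 351/4]
L3 α=3/8: [987/16, 3771/32, 2199/32]
= [62, 118, 69]

query (1,0) [L1,L2,L3] — begin 0,0,0
after L1 α=1/7: [216/7, 24/7, 10/7]
after L2 α=6/7: [2694/49, 6240/49, 8410/49]
after L3 α=1/5: [2704/49, 29321/245, 34424/245]
→ [55, 120, 141]


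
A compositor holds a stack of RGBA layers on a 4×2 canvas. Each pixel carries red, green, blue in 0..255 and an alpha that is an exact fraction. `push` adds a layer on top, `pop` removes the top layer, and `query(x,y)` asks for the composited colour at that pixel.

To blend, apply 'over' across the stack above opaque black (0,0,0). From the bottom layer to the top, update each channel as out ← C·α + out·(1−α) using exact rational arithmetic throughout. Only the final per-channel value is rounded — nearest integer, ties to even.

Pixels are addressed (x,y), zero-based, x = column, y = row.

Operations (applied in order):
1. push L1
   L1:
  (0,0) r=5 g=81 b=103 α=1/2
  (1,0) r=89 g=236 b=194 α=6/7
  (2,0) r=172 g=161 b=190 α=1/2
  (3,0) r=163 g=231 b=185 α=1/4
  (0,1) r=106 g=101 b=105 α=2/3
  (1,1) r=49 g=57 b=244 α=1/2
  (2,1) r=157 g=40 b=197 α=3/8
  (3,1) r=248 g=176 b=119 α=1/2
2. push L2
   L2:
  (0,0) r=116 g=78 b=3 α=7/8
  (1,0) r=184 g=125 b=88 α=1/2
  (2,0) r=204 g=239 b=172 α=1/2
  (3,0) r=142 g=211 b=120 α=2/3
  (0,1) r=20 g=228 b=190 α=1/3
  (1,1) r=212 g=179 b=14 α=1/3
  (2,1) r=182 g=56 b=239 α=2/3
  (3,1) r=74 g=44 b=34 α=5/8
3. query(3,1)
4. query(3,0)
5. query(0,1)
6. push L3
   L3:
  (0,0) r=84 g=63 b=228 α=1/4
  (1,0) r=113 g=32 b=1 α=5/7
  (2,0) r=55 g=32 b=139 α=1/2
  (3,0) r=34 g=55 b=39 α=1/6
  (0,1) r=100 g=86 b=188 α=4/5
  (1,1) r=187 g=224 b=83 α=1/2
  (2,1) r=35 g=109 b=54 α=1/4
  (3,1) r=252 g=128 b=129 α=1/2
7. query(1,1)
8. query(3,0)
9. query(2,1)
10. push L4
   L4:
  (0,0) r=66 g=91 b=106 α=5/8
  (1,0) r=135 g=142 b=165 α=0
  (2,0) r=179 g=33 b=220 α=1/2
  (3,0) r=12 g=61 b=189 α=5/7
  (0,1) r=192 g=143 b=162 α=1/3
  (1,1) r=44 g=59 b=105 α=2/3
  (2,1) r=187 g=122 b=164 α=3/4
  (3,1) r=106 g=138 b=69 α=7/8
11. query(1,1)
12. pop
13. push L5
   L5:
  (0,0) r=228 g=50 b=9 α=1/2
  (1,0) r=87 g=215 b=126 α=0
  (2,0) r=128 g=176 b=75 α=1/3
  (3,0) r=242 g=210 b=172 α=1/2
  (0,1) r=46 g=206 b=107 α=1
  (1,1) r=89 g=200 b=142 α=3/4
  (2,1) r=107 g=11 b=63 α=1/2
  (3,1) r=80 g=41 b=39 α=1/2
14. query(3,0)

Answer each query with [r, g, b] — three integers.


at x=3,y=1 over L1,L2:
after L1 α=1/2: [124, 88, 119/2]
after L2 α=5/8: [371/4, 121/2, 697/16]
= [93, 60, 44]

(3,0) stack=L1,L2; from [0,0,0]:
+L1 (α=1/4) → [163/4, 231/4, 185/4]
+L2 (α=2/3) → [433/4, 1919/12, 1145/12]
→ [108, 160, 95]

at x=0,y=1 over L1,L2:
+L1 (α=2/3) → [212/3, 202/3, 70]
+L2 (α=1/3) → [484/9, 1088/9, 110]
→ [54, 121, 110]

at x=1,y=1 over L1,L2,L3:
L1 α=1/2: [49/2, 57/2, 122]
L2 α=1/3: [87, 236/3, 86]
L3 α=1/2: [137, 454/3, 169/2]
= [137, 151, 84]

query (3,0) [L1,L2,L3] — begin 0,0,0
L1 α=1/4: [163/4, 231/4, 185/4]
L2 α=2/3: [433/4, 1919/12, 1145/12]
L3 α=1/6: [767/8, 10255/72, 6193/72]
= [96, 142, 86]

query (2,1) [L1,L2,L3] — begin 0,0,0
L1 α=3/8: [471/8, 15, 591/8]
L2 α=2/3: [3383/24, 127/3, 4415/24]
L3 α=1/4: [3663/32, 59, 4847/32]
→ [114, 59, 151]

query (1,1) [L1,L2,L3,L4] — begin 0,0,0
L1 α=1/2: [49/2, 57/2, 122]
L2 α=1/3: [87, 236/3, 86]
L3 α=1/2: [137, 454/3, 169/2]
L4 α=2/3: [75, 808/9, 589/6]
→ [75, 90, 98]

(3,0) stack=L1,L2,L3,L5; from [0,0,0]:
after L1 α=1/4: [163/4, 231/4, 185/4]
after L2 α=2/3: [433/4, 1919/12, 1145/12]
after L3 α=1/6: [767/8, 10255/72, 6193/72]
after L5 α=1/2: [2703/16, 25375/144, 18577/144]
= [169, 176, 129]
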